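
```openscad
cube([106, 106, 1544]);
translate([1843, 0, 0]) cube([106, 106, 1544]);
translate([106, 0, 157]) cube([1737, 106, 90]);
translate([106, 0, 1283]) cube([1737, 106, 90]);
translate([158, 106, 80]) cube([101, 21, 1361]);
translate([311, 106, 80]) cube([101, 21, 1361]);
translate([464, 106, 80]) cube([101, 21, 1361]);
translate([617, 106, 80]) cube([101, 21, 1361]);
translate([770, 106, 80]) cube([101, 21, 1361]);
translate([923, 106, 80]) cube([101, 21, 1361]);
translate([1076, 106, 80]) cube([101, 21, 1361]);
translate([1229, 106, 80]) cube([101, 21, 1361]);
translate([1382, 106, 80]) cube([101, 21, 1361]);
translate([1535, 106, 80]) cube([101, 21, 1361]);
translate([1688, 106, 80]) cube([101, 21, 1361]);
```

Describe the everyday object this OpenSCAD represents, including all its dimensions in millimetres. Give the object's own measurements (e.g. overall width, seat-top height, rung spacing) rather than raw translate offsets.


A fence section. Two 106×106 mm posts, 1544 mm tall, stand on the floor with a clear span of 1737 mm between their inner faces. Two horizontal rails of 106×90 mm section span the gap between the posts with their undersides at z = 157 mm and z = 1283 mm, flush with the posts' −y face. 11 pickets, each 101 mm wide, 21 mm thick and 1361 mm tall, are fixed to the +y face of the rails with their bottoms at z = 80 mm, spaced across the span with a 52 mm gap after the −x post and between neighbouring pickets, with 54 mm left before the +x post.


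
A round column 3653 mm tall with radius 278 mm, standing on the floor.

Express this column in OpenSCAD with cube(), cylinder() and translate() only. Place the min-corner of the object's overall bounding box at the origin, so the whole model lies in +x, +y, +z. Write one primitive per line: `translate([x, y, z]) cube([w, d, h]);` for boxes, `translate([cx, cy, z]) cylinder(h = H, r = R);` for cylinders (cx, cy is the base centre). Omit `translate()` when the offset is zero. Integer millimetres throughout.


translate([278, 278, 0]) cylinder(h = 3653, r = 278);


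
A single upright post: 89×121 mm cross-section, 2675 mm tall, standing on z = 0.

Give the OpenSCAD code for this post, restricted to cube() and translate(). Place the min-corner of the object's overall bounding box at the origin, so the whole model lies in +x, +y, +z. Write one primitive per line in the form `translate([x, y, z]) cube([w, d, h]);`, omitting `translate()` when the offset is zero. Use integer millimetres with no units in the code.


cube([89, 121, 2675]);


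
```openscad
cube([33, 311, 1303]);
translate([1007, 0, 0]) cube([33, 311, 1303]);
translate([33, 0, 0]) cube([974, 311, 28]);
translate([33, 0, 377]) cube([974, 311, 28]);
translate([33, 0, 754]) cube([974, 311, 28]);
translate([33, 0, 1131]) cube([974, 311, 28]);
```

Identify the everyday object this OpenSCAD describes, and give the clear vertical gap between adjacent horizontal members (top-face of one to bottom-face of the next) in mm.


A bookshelf. The clear shelf gap is 349 mm.

Two tall side panels with 4 horizontal boards between them — a bookshelf. The first two shelf undersides are at z = 0 and z = 377; with shelf thickness 28, the clear gap is 377 − 0 − 28 = 349 mm.


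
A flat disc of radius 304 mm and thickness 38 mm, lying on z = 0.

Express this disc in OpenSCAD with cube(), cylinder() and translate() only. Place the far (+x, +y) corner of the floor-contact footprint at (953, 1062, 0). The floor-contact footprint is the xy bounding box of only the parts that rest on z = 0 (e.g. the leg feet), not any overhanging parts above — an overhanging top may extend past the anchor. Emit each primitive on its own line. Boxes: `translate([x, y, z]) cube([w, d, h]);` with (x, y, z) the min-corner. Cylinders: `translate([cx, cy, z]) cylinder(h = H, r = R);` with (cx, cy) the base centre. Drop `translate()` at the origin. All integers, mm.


translate([649, 758, 0]) cylinder(h = 38, r = 304);


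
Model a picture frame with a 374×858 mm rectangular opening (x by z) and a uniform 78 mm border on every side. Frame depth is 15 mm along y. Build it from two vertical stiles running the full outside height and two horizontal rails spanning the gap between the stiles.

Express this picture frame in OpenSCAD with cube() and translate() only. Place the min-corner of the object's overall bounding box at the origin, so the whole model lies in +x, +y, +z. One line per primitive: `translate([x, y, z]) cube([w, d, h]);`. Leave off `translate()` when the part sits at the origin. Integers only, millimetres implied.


cube([78, 15, 1014]);
translate([452, 0, 0]) cube([78, 15, 1014]);
translate([78, 0, 0]) cube([374, 15, 78]);
translate([78, 0, 936]) cube([374, 15, 78]);


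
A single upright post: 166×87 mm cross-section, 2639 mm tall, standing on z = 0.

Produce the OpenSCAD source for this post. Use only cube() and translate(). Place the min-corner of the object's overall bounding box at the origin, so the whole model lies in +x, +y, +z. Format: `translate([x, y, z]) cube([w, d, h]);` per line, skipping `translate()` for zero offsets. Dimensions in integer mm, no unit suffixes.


cube([166, 87, 2639]);


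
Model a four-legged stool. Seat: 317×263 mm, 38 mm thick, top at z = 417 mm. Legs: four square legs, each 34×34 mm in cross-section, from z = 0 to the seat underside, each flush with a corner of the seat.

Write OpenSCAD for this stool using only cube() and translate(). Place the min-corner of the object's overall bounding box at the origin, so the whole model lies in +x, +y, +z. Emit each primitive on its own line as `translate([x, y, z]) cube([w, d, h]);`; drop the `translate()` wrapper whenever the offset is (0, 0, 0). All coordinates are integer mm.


translate([0, 0, 379]) cube([317, 263, 38]);
cube([34, 34, 379]);
translate([283, 0, 0]) cube([34, 34, 379]);
translate([0, 229, 0]) cube([34, 34, 379]);
translate([283, 229, 0]) cube([34, 34, 379]);


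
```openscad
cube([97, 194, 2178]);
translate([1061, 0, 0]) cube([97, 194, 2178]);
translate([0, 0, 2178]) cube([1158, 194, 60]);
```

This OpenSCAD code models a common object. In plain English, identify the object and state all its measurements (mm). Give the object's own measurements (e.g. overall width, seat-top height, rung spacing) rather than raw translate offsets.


A door frame. The clear opening is 964 mm wide and 2178 mm high. Two 97 mm wide jambs, 194 mm deep, stand either side of the opening from the floor to the top of the opening. A 60 mm thick head sits across the top of both jambs, spanning the full outside width of the frame.


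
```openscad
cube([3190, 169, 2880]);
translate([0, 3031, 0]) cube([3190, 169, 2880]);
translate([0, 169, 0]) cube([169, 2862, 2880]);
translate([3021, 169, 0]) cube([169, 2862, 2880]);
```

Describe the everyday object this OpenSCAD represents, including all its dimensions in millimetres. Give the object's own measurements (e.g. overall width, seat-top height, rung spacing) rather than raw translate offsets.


The wall frame of a small rectangular building: four walls, each 2880 mm tall and 169 mm thick, enclosing a footprint 3190 mm (x) by 3200 mm (y) outside-to-outside, with no floor or roof. The front and back walls (the −y and +y sides) span the full width; the two side walls fit between them.


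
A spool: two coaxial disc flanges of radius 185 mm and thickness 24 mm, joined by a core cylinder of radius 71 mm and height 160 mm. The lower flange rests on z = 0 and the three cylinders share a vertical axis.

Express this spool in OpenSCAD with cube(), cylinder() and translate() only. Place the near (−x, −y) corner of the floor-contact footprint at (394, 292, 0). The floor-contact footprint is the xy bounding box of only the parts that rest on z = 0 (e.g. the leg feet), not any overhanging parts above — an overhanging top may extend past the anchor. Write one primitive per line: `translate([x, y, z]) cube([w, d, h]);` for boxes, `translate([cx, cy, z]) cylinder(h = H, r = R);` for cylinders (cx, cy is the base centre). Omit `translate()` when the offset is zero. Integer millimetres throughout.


translate([579, 477, 0]) cylinder(h = 24, r = 185);
translate([579, 477, 24]) cylinder(h = 160, r = 71);
translate([579, 477, 184]) cylinder(h = 24, r = 185);


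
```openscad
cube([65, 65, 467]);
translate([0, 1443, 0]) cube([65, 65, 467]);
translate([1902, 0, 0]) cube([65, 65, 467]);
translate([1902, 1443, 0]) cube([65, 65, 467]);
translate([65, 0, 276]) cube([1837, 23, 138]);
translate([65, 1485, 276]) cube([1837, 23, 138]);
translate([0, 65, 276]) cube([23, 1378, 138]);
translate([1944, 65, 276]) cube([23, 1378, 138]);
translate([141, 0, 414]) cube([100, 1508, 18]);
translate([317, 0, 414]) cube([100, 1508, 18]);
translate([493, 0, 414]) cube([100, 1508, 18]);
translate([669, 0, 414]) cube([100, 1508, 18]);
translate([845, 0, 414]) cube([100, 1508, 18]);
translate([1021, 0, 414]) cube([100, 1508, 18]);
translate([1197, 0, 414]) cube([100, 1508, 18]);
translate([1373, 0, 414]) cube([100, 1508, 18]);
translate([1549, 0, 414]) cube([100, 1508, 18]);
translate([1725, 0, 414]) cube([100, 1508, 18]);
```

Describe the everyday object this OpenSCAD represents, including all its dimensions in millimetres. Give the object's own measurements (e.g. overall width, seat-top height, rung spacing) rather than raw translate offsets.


A bed frame 1967 mm long (x) by 1508 mm wide (y). Four 65×65 mm corner posts, 467 mm tall, at the corners of the footprint. Four rails of 23 mm thickness and 138 mm height run between adjacent posts with their undersides at z = 276 mm, their outer faces flush with the outside of the frame (the two x-running rails run between the posts' inner faces; the two y-running rails run between the posts' inner faces). 10 slats, each 100 mm wide (x) and 18 mm thick, lie across the top of the two x-running rails, running the full 1508 mm width of the frame in y; along x they sit between the end posts with a 76 mm gap after the −x posts and between neighbouring slats, leaving 77 mm before the +x posts.


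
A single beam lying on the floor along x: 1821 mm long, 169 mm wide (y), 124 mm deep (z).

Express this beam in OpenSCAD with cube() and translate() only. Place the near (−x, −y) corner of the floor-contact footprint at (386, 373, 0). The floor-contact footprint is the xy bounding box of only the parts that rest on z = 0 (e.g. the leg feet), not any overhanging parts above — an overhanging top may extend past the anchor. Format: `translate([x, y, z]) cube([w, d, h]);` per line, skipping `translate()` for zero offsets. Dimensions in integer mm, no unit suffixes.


translate([386, 373, 0]) cube([1821, 169, 124]);


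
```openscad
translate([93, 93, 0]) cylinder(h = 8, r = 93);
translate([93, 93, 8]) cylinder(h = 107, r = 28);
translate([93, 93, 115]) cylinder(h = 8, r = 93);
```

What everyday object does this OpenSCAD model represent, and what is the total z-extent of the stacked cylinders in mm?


A spool. The overall height is 123 mm.

Three coaxial cylinders, large–small–large — a spool. Two 8 mm flanges and a 107 mm core give 8 + 107 + 8 = 123 mm.


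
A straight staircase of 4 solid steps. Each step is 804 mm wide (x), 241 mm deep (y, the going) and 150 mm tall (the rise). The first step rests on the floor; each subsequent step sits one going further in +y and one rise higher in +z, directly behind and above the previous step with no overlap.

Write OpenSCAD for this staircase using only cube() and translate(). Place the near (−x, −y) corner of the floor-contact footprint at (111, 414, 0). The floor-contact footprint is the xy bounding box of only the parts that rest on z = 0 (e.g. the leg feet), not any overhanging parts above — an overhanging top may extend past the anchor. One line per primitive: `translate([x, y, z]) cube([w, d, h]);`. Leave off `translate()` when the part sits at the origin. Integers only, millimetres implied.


translate([111, 414, 0]) cube([804, 241, 150]);
translate([111, 655, 150]) cube([804, 241, 150]);
translate([111, 896, 300]) cube([804, 241, 150]);
translate([111, 1137, 450]) cube([804, 241, 150]);


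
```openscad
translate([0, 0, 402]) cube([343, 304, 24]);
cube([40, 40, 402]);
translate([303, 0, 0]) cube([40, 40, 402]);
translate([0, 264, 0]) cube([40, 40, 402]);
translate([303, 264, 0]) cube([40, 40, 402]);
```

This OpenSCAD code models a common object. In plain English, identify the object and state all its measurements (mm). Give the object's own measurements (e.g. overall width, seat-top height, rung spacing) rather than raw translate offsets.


A simple wooden stool: a rectangular seat 343 mm (x) by 304 mm (y), 24 mm thick, top face at z = 426 mm, on four square legs, each 40×40 mm in cross-section. The legs rest on z = 0, each flush with a corner of the seat.


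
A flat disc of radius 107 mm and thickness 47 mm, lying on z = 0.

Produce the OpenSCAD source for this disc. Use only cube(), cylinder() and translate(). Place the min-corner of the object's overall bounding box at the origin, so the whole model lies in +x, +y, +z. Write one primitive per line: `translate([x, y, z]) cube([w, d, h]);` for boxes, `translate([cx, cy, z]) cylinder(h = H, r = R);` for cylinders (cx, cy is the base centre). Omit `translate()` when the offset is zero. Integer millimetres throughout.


translate([107, 107, 0]) cylinder(h = 47, r = 107);


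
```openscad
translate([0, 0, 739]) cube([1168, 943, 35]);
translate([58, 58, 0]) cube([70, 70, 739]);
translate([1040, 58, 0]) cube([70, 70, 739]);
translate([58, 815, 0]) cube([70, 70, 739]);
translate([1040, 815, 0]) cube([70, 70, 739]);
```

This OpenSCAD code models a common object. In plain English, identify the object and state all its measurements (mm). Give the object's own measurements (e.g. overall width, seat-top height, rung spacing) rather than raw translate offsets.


A table: top 1168 mm (x) × 943 mm (y), 35 mm thick, upper face at z = 774 mm, on four 70×70 mm square legs, each inset 58 mm from the nearest pair of top edges from z = 0 to the bottom of the top.


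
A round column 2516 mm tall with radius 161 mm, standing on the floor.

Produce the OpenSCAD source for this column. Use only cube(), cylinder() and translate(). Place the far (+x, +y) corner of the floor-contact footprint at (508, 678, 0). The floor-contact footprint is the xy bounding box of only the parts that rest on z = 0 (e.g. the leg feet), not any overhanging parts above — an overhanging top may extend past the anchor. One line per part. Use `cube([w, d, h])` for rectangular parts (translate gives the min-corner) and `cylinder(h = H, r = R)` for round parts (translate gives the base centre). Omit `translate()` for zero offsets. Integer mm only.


translate([347, 517, 0]) cylinder(h = 2516, r = 161);


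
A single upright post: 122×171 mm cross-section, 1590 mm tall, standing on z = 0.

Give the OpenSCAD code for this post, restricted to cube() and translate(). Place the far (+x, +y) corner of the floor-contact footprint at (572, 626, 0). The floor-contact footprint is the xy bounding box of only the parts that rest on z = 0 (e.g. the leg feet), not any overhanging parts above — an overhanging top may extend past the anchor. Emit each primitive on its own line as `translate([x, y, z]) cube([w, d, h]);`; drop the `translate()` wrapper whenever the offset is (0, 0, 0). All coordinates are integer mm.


translate([450, 455, 0]) cube([122, 171, 1590]);


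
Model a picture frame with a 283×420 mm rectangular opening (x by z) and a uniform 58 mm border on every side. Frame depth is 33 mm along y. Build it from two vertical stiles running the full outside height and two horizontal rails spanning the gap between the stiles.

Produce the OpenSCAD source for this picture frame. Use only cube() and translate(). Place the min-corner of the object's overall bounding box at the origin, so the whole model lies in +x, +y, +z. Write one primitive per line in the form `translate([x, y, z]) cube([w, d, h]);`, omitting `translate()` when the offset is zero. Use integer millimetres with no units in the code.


cube([58, 33, 536]);
translate([341, 0, 0]) cube([58, 33, 536]);
translate([58, 0, 0]) cube([283, 33, 58]);
translate([58, 0, 478]) cube([283, 33, 58]);


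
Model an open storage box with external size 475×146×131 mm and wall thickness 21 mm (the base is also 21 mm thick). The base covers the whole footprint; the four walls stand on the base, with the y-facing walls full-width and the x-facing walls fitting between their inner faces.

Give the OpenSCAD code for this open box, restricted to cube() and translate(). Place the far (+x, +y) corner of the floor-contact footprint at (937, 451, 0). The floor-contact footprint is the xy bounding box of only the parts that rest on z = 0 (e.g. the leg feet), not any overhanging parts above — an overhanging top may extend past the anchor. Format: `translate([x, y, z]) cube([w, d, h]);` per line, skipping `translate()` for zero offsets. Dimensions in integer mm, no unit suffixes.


translate([462, 305, 0]) cube([475, 146, 21]);
translate([462, 305, 21]) cube([475, 21, 110]);
translate([462, 430, 21]) cube([475, 21, 110]);
translate([462, 326, 21]) cube([21, 104, 110]);
translate([916, 326, 21]) cube([21, 104, 110]);


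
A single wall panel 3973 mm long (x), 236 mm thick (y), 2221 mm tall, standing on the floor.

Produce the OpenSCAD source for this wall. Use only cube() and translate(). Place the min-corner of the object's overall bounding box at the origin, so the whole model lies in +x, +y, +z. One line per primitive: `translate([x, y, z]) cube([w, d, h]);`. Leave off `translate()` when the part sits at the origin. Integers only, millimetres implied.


cube([3973, 236, 2221]);


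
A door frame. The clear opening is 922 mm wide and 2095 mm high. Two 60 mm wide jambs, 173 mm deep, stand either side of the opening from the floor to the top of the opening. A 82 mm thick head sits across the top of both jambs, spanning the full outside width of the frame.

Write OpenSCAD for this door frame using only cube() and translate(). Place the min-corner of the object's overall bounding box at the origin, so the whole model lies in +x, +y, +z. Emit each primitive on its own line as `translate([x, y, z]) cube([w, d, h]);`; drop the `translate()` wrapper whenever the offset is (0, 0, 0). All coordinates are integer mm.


cube([60, 173, 2095]);
translate([982, 0, 0]) cube([60, 173, 2095]);
translate([0, 0, 2095]) cube([1042, 173, 82]);


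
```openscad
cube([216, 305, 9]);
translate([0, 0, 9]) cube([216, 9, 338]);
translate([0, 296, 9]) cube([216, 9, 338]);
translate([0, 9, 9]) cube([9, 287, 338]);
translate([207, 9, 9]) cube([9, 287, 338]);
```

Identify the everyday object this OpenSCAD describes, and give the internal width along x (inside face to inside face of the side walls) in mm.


An open box. The internal width is 198 mm.

A 216×305 base slab with four walls standing on it — an open box. The base is 216 mm wide and the walls are 9 mm thick, so the internal width is 216 − 2 × 9 = 198 mm.


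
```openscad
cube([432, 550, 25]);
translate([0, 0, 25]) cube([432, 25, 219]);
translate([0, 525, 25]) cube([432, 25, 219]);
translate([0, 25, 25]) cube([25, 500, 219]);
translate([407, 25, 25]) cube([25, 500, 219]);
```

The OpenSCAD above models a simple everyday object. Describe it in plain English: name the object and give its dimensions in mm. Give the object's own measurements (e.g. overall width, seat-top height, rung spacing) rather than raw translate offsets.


An open-topped rectangular box: outside dimensions 432×550×244 mm, with a uniform wall and base thickness of 25 mm. The base is a full 432×550 slab on the floor; four walls sit on top of the base. The front and back walls (the −y and +y sides) span the full width; the two side walls fit between them.


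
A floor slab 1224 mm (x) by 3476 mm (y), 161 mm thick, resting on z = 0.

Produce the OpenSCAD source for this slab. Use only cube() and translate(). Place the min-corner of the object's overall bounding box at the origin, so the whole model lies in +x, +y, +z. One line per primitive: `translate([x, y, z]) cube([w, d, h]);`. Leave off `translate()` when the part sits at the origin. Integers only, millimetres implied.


cube([1224, 3476, 161]);


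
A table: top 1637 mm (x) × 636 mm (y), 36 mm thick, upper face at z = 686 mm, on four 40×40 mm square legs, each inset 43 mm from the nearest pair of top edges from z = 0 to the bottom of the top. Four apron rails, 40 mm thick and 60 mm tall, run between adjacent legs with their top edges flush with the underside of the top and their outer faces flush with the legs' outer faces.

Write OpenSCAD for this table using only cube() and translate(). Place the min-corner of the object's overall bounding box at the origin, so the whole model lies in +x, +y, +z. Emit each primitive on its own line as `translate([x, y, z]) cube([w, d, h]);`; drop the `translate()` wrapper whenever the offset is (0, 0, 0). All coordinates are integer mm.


// leg_h = 686 - 36 = 650
// apron z = 650 - 60 = 590
translate([0, 0, 650]) cube([1637, 636, 36]);
translate([43, 43, 0]) cube([40, 40, 650]);
translate([1554, 43, 0]) cube([40, 40, 650]);
translate([43, 553, 0]) cube([40, 40, 650]);
translate([1554, 553, 0]) cube([40, 40, 650]);
translate([83, 43, 590]) cube([1471, 40, 60]);
translate([83, 553, 590]) cube([1471, 40, 60]);
translate([43, 83, 590]) cube([40, 470, 60]);
translate([1554, 83, 590]) cube([40, 470, 60]);


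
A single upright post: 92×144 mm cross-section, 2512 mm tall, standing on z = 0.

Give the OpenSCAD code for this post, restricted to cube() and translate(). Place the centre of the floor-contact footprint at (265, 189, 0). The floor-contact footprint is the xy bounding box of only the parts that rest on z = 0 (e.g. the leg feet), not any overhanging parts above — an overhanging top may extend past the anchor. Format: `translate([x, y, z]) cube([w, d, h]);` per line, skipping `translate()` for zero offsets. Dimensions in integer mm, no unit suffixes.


translate([219, 117, 0]) cube([92, 144, 2512]);


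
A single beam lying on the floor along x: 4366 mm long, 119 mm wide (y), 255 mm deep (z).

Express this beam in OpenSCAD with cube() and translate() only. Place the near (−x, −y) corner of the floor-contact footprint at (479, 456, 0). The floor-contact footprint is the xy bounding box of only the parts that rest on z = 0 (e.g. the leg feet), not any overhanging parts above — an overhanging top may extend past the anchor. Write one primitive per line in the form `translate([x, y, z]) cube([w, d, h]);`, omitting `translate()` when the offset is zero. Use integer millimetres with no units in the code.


translate([479, 456, 0]) cube([4366, 119, 255]);


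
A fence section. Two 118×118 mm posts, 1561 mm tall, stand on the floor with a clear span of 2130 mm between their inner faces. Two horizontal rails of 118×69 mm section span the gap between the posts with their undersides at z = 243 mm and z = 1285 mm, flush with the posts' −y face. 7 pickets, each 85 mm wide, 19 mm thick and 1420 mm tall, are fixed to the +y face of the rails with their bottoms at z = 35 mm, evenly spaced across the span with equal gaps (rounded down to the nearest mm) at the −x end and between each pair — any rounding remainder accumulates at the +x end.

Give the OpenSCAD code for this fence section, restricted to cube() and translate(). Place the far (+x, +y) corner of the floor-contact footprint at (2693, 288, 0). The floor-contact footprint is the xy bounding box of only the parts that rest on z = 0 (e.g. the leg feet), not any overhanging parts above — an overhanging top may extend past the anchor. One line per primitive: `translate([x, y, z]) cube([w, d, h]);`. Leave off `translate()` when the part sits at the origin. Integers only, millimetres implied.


translate([327, 170, 0]) cube([118, 118, 1561]);
translate([2575, 170, 0]) cube([118, 118, 1561]);
translate([445, 170, 243]) cube([2130, 118, 69]);
translate([445, 170, 1285]) cube([2130, 118, 69]);
translate([636, 288, 35]) cube([85, 19, 1420]);
translate([912, 288, 35]) cube([85, 19, 1420]);
translate([1188, 288, 35]) cube([85, 19, 1420]);
translate([1464, 288, 35]) cube([85, 19, 1420]);
translate([1740, 288, 35]) cube([85, 19, 1420]);
translate([2016, 288, 35]) cube([85, 19, 1420]);
translate([2292, 288, 35]) cube([85, 19, 1420]);


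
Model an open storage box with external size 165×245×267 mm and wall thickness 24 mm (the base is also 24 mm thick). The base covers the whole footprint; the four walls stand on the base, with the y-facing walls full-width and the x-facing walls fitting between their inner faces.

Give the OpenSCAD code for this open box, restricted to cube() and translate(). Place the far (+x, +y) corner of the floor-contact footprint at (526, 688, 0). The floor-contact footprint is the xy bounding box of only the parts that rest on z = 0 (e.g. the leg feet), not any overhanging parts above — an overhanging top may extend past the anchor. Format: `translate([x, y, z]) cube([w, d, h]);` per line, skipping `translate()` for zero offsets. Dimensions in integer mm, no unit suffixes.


translate([361, 443, 0]) cube([165, 245, 24]);
translate([361, 443, 24]) cube([165, 24, 243]);
translate([361, 664, 24]) cube([165, 24, 243]);
translate([361, 467, 24]) cube([24, 197, 243]);
translate([502, 467, 24]) cube([24, 197, 243]);


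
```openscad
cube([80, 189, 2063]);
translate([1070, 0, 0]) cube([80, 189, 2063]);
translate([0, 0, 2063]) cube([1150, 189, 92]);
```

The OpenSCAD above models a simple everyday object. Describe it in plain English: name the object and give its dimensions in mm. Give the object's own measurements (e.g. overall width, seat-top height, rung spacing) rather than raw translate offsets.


A door frame. The clear opening is 990 mm wide and 2063 mm high. Two 80 mm wide jambs, 189 mm deep, stand either side of the opening from the floor to the top of the opening. A 92 mm thick head sits across the top of both jambs, spanning the full outside width of the frame.


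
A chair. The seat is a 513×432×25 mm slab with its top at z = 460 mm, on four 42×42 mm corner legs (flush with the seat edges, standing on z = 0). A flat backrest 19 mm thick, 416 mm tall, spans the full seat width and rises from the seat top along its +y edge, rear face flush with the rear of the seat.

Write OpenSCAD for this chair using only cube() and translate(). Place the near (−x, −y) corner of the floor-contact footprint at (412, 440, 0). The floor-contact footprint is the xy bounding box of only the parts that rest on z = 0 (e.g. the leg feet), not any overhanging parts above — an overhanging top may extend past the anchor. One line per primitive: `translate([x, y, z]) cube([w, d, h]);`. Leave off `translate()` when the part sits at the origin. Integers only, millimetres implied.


translate([412, 440, 435]) cube([513, 432, 25]);
translate([412, 440, 0]) cube([42, 42, 435]);
translate([883, 440, 0]) cube([42, 42, 435]);
translate([412, 830, 0]) cube([42, 42, 435]);
translate([883, 830, 0]) cube([42, 42, 435]);
translate([412, 853, 460]) cube([513, 19, 416]);


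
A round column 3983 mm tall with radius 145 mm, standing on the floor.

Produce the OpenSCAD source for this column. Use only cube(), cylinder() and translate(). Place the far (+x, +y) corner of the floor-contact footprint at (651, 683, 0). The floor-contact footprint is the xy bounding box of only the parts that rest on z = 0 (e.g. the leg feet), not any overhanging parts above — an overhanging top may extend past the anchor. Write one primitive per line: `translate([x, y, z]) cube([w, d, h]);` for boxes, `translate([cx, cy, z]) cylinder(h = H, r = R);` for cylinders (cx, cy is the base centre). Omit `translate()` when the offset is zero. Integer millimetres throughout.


translate([506, 538, 0]) cylinder(h = 3983, r = 145);


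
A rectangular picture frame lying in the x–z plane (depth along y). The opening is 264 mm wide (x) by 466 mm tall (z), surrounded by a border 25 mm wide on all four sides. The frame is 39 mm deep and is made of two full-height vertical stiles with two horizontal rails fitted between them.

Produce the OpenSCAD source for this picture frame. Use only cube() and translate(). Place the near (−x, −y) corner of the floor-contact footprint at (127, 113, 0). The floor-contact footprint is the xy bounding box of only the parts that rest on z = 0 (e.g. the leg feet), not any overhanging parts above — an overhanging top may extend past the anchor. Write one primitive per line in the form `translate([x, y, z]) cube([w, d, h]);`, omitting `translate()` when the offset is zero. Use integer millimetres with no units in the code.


translate([127, 113, 0]) cube([25, 39, 516]);
translate([416, 113, 0]) cube([25, 39, 516]);
translate([152, 113, 0]) cube([264, 39, 25]);
translate([152, 113, 491]) cube([264, 39, 25]);


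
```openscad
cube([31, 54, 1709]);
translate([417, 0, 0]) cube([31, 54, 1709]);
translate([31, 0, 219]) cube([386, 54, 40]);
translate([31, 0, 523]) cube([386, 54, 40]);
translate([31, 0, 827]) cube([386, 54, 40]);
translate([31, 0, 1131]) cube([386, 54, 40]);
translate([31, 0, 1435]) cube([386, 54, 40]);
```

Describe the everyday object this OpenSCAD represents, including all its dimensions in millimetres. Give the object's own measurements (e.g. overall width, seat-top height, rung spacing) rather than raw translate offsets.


A straight ladder. Two 31×54 mm vertical rails, 1709 mm tall, stand 448 mm apart (outside-to-outside) with their front faces coplanar on the −y side. 5 rungs, each 54 mm deep and 40 mm tall, span between the inner faces of the rails, front faces flush with the rails. The lowest rung's underside is at z = 219 mm and rungs are spaced 304 mm apart (underside to underside).


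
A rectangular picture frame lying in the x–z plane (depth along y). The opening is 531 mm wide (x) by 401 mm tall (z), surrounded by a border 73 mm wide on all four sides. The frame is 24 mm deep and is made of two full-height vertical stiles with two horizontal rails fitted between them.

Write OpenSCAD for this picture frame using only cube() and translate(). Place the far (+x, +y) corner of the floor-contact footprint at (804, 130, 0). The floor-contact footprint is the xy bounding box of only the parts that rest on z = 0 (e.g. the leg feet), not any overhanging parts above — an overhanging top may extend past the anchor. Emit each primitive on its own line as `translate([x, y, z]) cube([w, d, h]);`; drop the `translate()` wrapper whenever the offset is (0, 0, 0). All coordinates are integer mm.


translate([127, 106, 0]) cube([73, 24, 547]);
translate([731, 106, 0]) cube([73, 24, 547]);
translate([200, 106, 0]) cube([531, 24, 73]);
translate([200, 106, 474]) cube([531, 24, 73]);


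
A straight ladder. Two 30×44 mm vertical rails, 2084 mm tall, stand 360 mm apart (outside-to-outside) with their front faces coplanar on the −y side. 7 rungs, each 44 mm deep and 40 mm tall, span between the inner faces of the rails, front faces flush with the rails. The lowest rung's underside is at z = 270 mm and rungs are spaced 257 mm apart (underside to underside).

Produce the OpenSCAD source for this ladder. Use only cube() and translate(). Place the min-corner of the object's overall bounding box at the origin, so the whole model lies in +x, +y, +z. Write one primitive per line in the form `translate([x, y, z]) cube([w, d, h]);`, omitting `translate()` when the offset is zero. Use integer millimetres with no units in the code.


cube([30, 44, 2084]);
translate([330, 0, 0]) cube([30, 44, 2084]);
translate([30, 0, 270]) cube([300, 44, 40]);
translate([30, 0, 527]) cube([300, 44, 40]);
translate([30, 0, 784]) cube([300, 44, 40]);
translate([30, 0, 1041]) cube([300, 44, 40]);
translate([30, 0, 1298]) cube([300, 44, 40]);
translate([30, 0, 1555]) cube([300, 44, 40]);
translate([30, 0, 1812]) cube([300, 44, 40]);


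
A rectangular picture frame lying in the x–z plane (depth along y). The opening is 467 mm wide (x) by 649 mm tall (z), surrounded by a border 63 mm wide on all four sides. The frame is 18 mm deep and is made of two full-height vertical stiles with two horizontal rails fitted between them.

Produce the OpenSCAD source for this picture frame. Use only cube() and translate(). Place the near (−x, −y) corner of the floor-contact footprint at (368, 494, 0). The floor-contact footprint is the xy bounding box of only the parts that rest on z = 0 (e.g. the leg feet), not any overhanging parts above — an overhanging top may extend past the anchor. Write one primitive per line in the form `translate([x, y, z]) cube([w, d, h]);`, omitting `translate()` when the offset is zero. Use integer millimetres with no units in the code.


translate([368, 494, 0]) cube([63, 18, 775]);
translate([898, 494, 0]) cube([63, 18, 775]);
translate([431, 494, 0]) cube([467, 18, 63]);
translate([431, 494, 712]) cube([467, 18, 63]);


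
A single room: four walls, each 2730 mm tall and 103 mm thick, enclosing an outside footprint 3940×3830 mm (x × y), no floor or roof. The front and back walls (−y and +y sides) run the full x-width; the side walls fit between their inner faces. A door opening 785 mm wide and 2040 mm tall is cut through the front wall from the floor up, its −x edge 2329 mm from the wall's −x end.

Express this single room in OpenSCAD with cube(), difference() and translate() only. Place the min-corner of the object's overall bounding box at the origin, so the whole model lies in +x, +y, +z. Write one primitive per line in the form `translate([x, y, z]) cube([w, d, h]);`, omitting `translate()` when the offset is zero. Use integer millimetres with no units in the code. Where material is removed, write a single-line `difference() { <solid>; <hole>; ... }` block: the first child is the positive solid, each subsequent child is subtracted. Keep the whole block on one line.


difference() { cube([3940, 103, 2730]); translate([2329, 0, 0]) cube([785, 103, 2040]); }
translate([0, 3727, 0]) cube([3940, 103, 2730]);
translate([0, 103, 0]) cube([103, 3624, 2730]);
translate([3837, 103, 0]) cube([103, 3624, 2730]);


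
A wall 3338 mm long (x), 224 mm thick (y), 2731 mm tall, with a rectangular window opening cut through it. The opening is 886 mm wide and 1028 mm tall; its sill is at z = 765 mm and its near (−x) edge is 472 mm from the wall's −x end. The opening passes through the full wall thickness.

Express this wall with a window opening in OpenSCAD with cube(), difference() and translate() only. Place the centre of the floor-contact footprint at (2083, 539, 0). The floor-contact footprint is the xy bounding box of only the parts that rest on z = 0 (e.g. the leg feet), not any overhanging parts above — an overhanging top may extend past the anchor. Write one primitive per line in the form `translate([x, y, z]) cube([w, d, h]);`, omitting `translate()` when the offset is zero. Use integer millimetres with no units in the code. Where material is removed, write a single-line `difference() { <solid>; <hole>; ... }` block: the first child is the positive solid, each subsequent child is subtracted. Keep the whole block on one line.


difference() { translate([414, 427, 0]) cube([3338, 224, 2731]); translate([886, 427, 765]) cube([886, 224, 1028]); }


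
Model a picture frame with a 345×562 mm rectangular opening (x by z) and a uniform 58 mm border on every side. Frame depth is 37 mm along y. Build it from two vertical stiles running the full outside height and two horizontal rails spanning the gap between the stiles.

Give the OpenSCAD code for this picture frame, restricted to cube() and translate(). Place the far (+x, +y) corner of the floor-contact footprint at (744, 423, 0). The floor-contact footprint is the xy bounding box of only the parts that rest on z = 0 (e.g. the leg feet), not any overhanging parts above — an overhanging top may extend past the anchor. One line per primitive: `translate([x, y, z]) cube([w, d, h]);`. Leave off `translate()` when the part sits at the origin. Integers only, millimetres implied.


translate([283, 386, 0]) cube([58, 37, 678]);
translate([686, 386, 0]) cube([58, 37, 678]);
translate([341, 386, 0]) cube([345, 37, 58]);
translate([341, 386, 620]) cube([345, 37, 58]);


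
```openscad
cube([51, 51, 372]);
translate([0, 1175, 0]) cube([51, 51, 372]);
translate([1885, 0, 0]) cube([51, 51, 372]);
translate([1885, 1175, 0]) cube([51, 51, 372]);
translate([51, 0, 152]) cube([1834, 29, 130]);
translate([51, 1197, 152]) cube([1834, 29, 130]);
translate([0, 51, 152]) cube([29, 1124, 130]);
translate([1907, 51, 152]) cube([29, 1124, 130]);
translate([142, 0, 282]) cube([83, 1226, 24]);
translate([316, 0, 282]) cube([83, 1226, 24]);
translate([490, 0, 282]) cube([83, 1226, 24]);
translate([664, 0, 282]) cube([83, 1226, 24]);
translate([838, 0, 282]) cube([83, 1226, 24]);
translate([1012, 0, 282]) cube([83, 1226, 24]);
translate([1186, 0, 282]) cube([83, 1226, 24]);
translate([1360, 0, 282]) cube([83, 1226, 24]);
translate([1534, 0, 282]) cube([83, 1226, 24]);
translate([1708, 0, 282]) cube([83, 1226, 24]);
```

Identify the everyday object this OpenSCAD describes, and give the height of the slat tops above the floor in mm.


A bed frame. The slat-top height is 306 mm.

Four posts, four rails, and a row of slats — a bed frame. Slats sit on the rails at z = 152 + 130 = 282; with slat thickness 24, the top is 306 mm.


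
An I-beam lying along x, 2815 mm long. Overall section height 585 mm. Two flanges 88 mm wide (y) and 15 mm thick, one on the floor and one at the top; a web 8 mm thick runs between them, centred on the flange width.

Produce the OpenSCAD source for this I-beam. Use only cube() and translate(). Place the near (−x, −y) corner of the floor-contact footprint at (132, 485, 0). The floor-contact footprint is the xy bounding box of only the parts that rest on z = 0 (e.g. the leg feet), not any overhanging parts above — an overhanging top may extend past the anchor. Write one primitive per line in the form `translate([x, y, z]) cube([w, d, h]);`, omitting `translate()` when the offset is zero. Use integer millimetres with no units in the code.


translate([132, 485, 0]) cube([2815, 88, 15]);
translate([132, 525, 15]) cube([2815, 8, 555]);
translate([132, 485, 570]) cube([2815, 88, 15]);


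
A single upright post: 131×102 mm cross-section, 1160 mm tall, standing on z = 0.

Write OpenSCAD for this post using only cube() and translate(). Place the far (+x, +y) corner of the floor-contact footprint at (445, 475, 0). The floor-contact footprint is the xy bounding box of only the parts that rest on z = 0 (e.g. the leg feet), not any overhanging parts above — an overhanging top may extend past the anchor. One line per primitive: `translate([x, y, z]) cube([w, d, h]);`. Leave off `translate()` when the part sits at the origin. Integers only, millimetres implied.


translate([314, 373, 0]) cube([131, 102, 1160]);


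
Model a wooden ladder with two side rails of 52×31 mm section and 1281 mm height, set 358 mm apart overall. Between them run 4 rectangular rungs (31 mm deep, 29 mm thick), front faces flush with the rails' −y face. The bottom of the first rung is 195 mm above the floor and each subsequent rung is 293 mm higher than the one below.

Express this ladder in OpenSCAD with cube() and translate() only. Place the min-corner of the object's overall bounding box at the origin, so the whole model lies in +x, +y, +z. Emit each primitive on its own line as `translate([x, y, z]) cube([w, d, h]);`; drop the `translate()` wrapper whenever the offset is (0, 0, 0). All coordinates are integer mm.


cube([52, 31, 1281]);
translate([306, 0, 0]) cube([52, 31, 1281]);
translate([52, 0, 195]) cube([254, 31, 29]);
translate([52, 0, 488]) cube([254, 31, 29]);
translate([52, 0, 781]) cube([254, 31, 29]);
translate([52, 0, 1074]) cube([254, 31, 29]);


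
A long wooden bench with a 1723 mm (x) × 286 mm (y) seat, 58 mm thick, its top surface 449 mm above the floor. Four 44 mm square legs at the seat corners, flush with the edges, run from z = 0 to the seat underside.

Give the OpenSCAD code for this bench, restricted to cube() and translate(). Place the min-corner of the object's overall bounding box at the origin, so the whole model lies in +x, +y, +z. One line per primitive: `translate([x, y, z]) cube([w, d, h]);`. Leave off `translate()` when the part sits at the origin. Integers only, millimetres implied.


translate([0, 0, 391]) cube([1723, 286, 58]);
cube([44, 44, 391]);
translate([0, 242, 0]) cube([44, 44, 391]);
translate([1679, 0, 0]) cube([44, 44, 391]);
translate([1679, 242, 0]) cube([44, 44, 391]);
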